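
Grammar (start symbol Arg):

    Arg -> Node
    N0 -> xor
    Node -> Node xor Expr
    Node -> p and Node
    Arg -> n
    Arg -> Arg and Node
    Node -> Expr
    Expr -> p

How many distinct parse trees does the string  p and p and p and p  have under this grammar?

8

Parse trees for p and p and p and p:
  [Arg [Node p and [Node p and [Node p and [Node [Expr p]]]]]]
  [Arg [Arg [Node [Expr p]]] and [Node p and [Node p and [Node [Expr p]]]]]
  [Arg [Arg [Node p and [Node [Expr p]]]] and [Node p and [Node [Expr p]]]]
  [Arg [Arg [Arg [Node [Expr p]]] and [Node [Expr p]]] and [Node p and [Node [Expr p]]]]
  [Arg [Arg [Node p and [Node p and [Node [Expr p]]]]] and [Node [Expr p]]]
  [Arg [Arg [Arg [Node [Expr p]]] and [Node p and [Node [Expr p]]]] and [Node [Expr p]]]
  [Arg [Arg [Arg [Node p and [Node [Expr p]]]] and [Node [Expr p]]] and [Node [Expr p]]]
  [Arg [Arg [Arg [Arg [Node [Expr p]]] and [Node [Expr p]]] and [Node [Expr p]]] and [Node [Expr p]]]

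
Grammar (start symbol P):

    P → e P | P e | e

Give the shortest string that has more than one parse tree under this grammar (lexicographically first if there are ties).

e e

length 1: no string has ≥2 trees
length 2: e e has 2 parse trees

Two derivations of e e:
  P ⇒ e P ⇒ e e
  P ⇒ P e ⇒ e e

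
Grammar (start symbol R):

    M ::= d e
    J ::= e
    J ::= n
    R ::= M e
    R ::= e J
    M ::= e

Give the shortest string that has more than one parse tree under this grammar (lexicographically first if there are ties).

e e

length 2: e e has 2 parse trees

Two derivations of e e:
  R ⇒ M e ⇒ e e
  R ⇒ e J ⇒ e e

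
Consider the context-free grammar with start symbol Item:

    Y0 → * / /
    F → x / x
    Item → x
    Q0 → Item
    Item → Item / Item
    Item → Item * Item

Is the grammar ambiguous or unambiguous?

Ambiguous

Witness: x * x * x

Derivation 1: Item ⇒ Item * Item ⇒ x * Item ⇒ x * Item * Item ⇒ x * x * Item ⇒ x * x * x
Derivation 2: Item ⇒ Item * Item ⇒ Item * Item * Item ⇒ x * Item * Item ⇒ x * x * Item ⇒ x * x * x

Two distinct leftmost derivations for the same string.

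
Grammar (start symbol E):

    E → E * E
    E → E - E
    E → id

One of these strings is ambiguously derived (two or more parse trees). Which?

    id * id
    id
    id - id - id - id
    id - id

id - id - id - id

id * id: 1 tree
id: 1 tree
id - id - id - id: 5 trees
id - id: 1 tree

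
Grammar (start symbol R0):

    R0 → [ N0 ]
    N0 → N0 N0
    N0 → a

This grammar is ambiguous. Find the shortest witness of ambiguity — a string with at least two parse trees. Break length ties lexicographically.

length 3: no string has ≥2 trees
length 4: no string has ≥2 trees
length 5: [ a a a ] has 2 parse trees

Two derivations of [ a a a ]:
  R0 ⇒ [ N0 ] ⇒ [ N0 N0 ] ⇒ [ N0 N0 N0 ] ⇒ [ a N0 N0 ] ⇒ [ a a N0 ] ⇒ [ a a a ]
  R0 ⇒ [ N0 ] ⇒ [ N0 N0 ] ⇒ [ a N0 ] ⇒ [ a N0 N0 ] ⇒ [ a a N0 ] ⇒ [ a a a ]

[ a a a ]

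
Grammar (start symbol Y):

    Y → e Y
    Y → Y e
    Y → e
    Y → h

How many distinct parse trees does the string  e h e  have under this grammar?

Parse trees for e h e:
  [Y e [Y [Y h] e]]
  [Y [Y e [Y h]] e]

2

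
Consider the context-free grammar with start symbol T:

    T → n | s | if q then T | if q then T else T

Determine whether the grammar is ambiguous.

Ambiguous

Witness: if q then if q then n else n

Derivation 1: T ⇒ if q then T ⇒ if q then if q then T else T ⇒ if q then if q then n else T ⇒ if q then if q then n else n
Derivation 2: T ⇒ if q then T else T ⇒ if q then if q then T else T ⇒ if q then if q then n else T ⇒ if q then if q then n else n

Two distinct leftmost derivations for the same string.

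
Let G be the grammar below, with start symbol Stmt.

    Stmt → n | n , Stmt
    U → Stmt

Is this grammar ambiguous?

Unambiguous

(U is unreachable from Stmt, so its rules don't affect L(Stmt).) The reachable grammar is A → atom sep A | atom. Each atom is followed by either the separator (recurse) or end-of-string (stop) — no choice point.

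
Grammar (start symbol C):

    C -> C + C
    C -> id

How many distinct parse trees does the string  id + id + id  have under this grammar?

Parse trees for id + id + id:
  [C [C id] + [C [C id] + [C id]]]
  [C [C [C id] + [C id]] + [C id]]

2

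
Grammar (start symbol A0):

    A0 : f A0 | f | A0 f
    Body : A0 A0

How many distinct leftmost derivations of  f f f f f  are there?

Parse trees for f f f f f (showing first 6 of 16):
  [A0 f [A0 f [A0 f [A0 f [A0 f]]]]]
  [A0 f [A0 f [A0 f [A0 [A0 f] f]]]]
  [A0 f [A0 f [A0 [A0 f [A0 f]] f]]]
  [A0 f [A0 f [A0 [A0 [A0 f] f] f]]]
  [A0 f [A0 [A0 f [A0 f [A0 f]]] f]]
  [A0 f [A0 [A0 f [A0 [A0 f] f]] f]]

16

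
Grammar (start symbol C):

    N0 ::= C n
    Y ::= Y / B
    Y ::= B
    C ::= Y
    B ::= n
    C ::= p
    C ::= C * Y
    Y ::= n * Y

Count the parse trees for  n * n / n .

Parse trees for n * n / n:
  [C [Y [Y n * [Y [B n]]] / [B n]]]
  [C [Y n * [Y [Y [B n]] / [B n]]]]
  [C [C [Y [B n]]] * [Y [Y [B n]] / [B n]]]

3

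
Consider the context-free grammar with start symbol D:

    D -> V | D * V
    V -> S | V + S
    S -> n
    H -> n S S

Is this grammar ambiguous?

(H is unreachable from D, so its rules don't affect L(D).) The grammar is stratified — D handles '*' (left-recursive), V handles '+', S atoms. Each operator has a fixed associativity and precedence level, so every string has one parse.

Unambiguous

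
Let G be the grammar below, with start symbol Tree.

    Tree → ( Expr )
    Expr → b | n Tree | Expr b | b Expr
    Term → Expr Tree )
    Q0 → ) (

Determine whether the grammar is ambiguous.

Ambiguous

Witness: ( b b )

Derivation 1: Tree ⇒ ( Expr ) ⇒ ( Expr b ) ⇒ ( b b )
Derivation 2: Tree ⇒ ( Expr ) ⇒ ( b Expr ) ⇒ ( b b )

Two distinct leftmost derivations for the same string.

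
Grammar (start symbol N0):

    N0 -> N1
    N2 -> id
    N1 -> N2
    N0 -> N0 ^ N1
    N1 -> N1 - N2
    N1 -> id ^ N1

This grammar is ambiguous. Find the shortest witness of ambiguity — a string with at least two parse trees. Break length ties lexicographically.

length 1: no string has ≥2 trees
length 3: id ^ id has 2 parse trees

Two derivations of id ^ id:
  N0 ⇒ N1 ⇒ id ^ N1 ⇒ id ^ N2 ⇒ id ^ id
  N0 ⇒ N0 ^ N1 ⇒ N1 ^ N1 ⇒ N2 ^ N1 ⇒ id ^ N1 ⇒ id ^ N2 ⇒ id ^ id

id ^ id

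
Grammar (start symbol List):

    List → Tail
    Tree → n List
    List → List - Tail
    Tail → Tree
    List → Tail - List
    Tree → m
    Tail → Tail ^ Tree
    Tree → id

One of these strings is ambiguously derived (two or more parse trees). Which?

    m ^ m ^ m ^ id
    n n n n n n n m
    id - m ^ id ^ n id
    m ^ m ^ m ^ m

m ^ m ^ m ^ id: 1 tree
n n n n n n n m: 1 tree
id - m ^ id ^ n id: 2 trees
m ^ m ^ m ^ m: 1 tree

id - m ^ id ^ n id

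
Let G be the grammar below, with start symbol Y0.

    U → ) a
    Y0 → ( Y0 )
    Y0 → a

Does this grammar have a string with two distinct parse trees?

Unambiguous

Only Y0 is reachable from Y0; ignoring the rest: L(Y0) is { openⁿ atom closeⁿ : n ≥ 0 }. The bracket depth fixes n, and the derivation is forced at every step.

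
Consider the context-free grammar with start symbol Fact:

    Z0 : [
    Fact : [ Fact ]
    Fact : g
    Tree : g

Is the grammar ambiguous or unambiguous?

Unambiguous

Only Fact is reachable from Fact; ignoring the rest: L(Fact) is { openⁿ atom closeⁿ : n ≥ 0 }. The bracket depth fixes n, and the derivation is forced at every step.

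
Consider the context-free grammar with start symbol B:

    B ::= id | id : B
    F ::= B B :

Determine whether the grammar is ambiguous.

Unambiguous

Only B is reachable from B; ignoring the rest: Right-recursive list with a separator: after each atom, whether the separator follows determines the rule. One parse per string.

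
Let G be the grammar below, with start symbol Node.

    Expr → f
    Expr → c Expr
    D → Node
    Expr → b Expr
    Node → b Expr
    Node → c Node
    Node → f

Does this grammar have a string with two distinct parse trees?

Unambiguous

(D is unreachable from Node, so its rules don't affect L(Node).) Restricted to the reachable nonterminals, every rule has the form A → t or A → t B, and no two rules for the same A share a first terminal. The grammar encodes a DFA — one run per string.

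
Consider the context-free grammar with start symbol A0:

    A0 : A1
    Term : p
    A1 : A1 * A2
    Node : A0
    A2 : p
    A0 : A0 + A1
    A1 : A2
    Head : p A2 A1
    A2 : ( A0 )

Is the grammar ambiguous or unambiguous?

Unambiguous

(Head, Node, Term are unreachable from A0, so their rules don't affect L(A0).) This is a standard precedence ladder (A0 over A1 over A2), with each level left-recursive on its own operator ('+' at A0, '*' at A1). That structure is LR(1), hence unambiguous.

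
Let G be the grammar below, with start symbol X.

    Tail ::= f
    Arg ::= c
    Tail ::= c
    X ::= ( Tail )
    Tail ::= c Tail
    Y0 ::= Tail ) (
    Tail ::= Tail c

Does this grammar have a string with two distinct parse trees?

Witness: ( c c )

Derivation 1: X ⇒ ( Tail ) ⇒ ( c Tail ) ⇒ ( c c )
Derivation 2: X ⇒ ( Tail ) ⇒ ( Tail c ) ⇒ ( c c )

Two distinct leftmost derivations for the same string.

Ambiguous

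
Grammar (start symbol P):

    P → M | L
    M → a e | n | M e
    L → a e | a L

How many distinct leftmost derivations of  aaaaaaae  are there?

Parse trees for aaaaaaae:
  [P [L a [L a [L a [L a [L a [L a [L a e]]]]]]]]

1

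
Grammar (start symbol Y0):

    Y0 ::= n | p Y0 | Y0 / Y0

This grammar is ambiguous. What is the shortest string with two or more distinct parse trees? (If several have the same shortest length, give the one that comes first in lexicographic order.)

p n / n

length 1: no string has ≥2 trees
length 2: no string has ≥2 trees
length 3: no string has ≥2 trees
length 4: p n / n has 2 parse trees

Two derivations of p n / n:
  Y0 ⇒ p Y0 ⇒ p Y0 / Y0 ⇒ p n / Y0 ⇒ p n / n
  Y0 ⇒ Y0 / Y0 ⇒ p Y0 / Y0 ⇒ p n / Y0 ⇒ p n / n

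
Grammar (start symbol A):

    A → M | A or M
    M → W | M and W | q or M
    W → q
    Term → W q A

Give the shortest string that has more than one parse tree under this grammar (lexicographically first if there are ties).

length 1: no string has ≥2 trees
length 3: q or q has 2 parse trees

Two derivations of q or q:
  A ⇒ M ⇒ q or M ⇒ q or W ⇒ q or q
  A ⇒ A or M ⇒ M or M ⇒ W or M ⇒ q or M ⇒ q or W ⇒ q or q

q or q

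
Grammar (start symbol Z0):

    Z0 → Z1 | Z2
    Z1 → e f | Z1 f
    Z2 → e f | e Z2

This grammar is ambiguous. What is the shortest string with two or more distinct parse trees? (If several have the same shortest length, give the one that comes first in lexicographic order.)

e f

length 2: e f has 2 parse trees

Two derivations of e f:
  Z0 ⇒ Z1 ⇒ e f
  Z0 ⇒ Z2 ⇒ e f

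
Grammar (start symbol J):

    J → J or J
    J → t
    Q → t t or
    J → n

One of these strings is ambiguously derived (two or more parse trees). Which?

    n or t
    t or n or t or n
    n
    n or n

t or n or t or n

n or t: 1 tree
t or n or t or n: 5 trees
n: 1 tree
n or n: 1 tree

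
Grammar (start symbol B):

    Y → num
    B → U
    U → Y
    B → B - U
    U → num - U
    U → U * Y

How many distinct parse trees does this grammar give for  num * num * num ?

Parse trees for num * num * num:
  [B [U [U [U [Y num]] * [Y num]] * [Y num]]]

1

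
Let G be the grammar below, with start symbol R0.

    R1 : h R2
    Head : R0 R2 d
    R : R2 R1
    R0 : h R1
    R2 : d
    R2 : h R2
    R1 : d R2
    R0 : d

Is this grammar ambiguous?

Unambiguous

(Head, R are unreachable from R0, so their rules don't affect L(R0).) The reachable rules are right-linear with at most one rule per (nonterminal, next-terminal) pair. Each input token forces the next rule, so parsing is deterministic.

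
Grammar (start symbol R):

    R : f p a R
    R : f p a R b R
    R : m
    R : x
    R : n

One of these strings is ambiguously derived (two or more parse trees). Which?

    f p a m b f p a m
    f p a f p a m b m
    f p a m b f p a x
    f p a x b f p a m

f p a m b f p a m: 1 tree
f p a f p a m b m: 2 trees
f p a m b f p a x: 1 tree
f p a x b f p a m: 1 tree

f p a f p a m b m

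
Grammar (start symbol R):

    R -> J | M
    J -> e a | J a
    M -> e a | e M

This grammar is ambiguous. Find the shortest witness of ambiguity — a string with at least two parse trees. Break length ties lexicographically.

e a

length 2: e a has 2 parse trees

Two derivations of e a:
  R ⇒ J ⇒ e a
  R ⇒ M ⇒ e a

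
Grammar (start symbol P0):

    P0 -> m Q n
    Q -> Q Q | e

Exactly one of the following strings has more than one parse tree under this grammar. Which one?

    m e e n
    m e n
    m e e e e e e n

m e e n: 1 tree
m e n: 1 tree
m e e e e e e n: 42 trees

m e e e e e e n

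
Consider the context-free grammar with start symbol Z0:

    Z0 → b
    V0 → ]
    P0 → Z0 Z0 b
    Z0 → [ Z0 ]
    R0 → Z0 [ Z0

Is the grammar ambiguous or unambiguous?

Unambiguous

Only Z0 is reachable from Z0; ignoring the rest: Each string is a nest of matched brackets around a single atom. An opening bracket forces the recursive rule; an atom forces the base rule.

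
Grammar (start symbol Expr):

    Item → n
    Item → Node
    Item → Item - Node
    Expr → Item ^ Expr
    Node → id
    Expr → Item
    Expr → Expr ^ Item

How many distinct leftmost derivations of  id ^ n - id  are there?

2

Parse trees for id ^ n - id:
  [Expr [Item [Node id]] ^ [Expr [Item [Item n] - [Node id]]]]
  [Expr [Expr [Item [Node id]]] ^ [Item [Item n] - [Node id]]]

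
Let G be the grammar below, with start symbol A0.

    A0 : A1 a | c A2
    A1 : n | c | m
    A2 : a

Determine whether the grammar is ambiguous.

Ambiguous

Witness: c a

Derivation 1: A0 ⇒ A1 a ⇒ c a
Derivation 2: A0 ⇒ c A2 ⇒ c a

Two distinct leftmost derivations for the same string.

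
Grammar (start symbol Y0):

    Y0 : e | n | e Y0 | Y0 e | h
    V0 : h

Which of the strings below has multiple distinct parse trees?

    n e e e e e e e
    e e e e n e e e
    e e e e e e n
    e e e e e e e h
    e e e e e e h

e e e e n e e e

n e e e e e e e: 1 tree
e e e e n e e e: 35 trees
e e e e e e n: 1 tree
e e e e e e e h: 1 tree
e e e e e e h: 1 tree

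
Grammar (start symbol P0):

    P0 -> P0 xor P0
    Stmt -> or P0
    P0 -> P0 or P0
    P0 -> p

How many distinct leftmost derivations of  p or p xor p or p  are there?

5

Parse trees for p or p xor p or p:
  [P0 [P0 [P0 p] or [P0 p]] xor [P0 [P0 p] or [P0 p]]]
  [P0 [P0 p] or [P0 [P0 p] xor [P0 [P0 p] or [P0 p]]]]
  [P0 [P0 p] or [P0 [P0 [P0 p] xor [P0 p]] or [P0 p]]]
  [P0 [P0 [P0 [P0 p] or [P0 p]] xor [P0 p]] or [P0 p]]
  [P0 [P0 [P0 p] or [P0 [P0 p] xor [P0 p]]] or [P0 p]]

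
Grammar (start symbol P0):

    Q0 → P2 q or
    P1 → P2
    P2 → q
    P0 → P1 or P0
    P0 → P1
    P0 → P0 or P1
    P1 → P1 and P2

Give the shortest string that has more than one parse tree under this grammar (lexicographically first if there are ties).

q or q

length 1: no string has ≥2 trees
length 3: q or q has 2 parse trees

Two derivations of q or q:
  P0 ⇒ P1 or P0 ⇒ P2 or P0 ⇒ q or P0 ⇒ q or P1 ⇒ q or P2 ⇒ q or q
  P0 ⇒ P0 or P1 ⇒ P1 or P1 ⇒ P2 or P1 ⇒ q or P1 ⇒ q or P2 ⇒ q or q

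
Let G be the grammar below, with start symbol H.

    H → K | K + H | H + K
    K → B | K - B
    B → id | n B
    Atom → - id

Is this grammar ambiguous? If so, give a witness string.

Ambiguous

Witness: id + id

Derivation 1: H ⇒ K + H ⇒ B + H ⇒ id + H ⇒ id + K ⇒ id + B ⇒ id + id
Derivation 2: H ⇒ H + K ⇒ K + K ⇒ B + K ⇒ id + K ⇒ id + B ⇒ id + id

Two distinct leftmost derivations for the same string.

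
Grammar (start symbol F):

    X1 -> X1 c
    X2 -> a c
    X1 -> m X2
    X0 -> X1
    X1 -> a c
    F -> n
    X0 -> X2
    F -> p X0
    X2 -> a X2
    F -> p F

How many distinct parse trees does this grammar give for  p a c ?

Parse trees for p a c:
  [F p [X0 [X1 a c]]]
  [F p [X0 [X2 a c]]]

2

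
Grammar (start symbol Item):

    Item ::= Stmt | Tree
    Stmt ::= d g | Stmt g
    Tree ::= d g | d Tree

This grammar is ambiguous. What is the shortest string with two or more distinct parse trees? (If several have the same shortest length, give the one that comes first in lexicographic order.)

d g

length 2: d g has 2 parse trees

Two derivations of d g:
  Item ⇒ Stmt ⇒ d g
  Item ⇒ Tree ⇒ d g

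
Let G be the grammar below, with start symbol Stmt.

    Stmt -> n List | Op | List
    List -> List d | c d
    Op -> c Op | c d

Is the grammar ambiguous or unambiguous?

Ambiguous

Witness: c d

Derivation 1: Stmt ⇒ Op ⇒ c d
Derivation 2: Stmt ⇒ List ⇒ c d

Two distinct leftmost derivations for the same string.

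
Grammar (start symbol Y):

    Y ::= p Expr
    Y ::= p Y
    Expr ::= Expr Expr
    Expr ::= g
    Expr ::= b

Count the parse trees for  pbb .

1

Parse trees for pbb:
  [Y p [Expr [Expr b] [Expr b]]]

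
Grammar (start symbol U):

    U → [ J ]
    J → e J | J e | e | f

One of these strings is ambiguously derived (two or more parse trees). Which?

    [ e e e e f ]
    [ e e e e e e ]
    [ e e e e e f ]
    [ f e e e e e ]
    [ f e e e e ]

[ e e e e f ]: 1 tree
[ e e e e e e ]: 32 trees
[ e e e e e f ]: 1 tree
[ f e e e e e ]: 1 tree
[ f e e e e ]: 1 tree

[ e e e e e e ]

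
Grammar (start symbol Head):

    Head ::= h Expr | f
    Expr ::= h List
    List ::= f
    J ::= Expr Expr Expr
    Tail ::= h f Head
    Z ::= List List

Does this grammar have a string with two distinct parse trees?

Unambiguous

Only Head, Expr, List are reachable from Head; ignoring the rest: The reachable rules are right-linear with at most one rule per (nonterminal, next-terminal) pair. Each input token forces the next rule, so parsing is deterministic.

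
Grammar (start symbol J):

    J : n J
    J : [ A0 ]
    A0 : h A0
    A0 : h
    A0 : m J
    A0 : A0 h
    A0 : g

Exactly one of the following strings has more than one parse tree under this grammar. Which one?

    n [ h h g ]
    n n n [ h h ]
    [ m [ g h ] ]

n [ h h g ]: 1 tree
n n n [ h h ]: 2 trees
[ m [ g h ] ]: 1 tree

n n n [ h h ]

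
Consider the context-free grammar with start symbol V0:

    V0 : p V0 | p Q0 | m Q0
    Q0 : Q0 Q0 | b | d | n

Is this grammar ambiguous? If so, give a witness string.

Ambiguous

Witness: m b b b

Derivation 1: V0 ⇒ m Q0 ⇒ m Q0 Q0 ⇒ m Q0 Q0 Q0 ⇒ m b Q0 Q0 ⇒ m b b Q0 ⇒ m b b b
Derivation 2: V0 ⇒ m Q0 ⇒ m Q0 Q0 ⇒ m b Q0 ⇒ m b Q0 Q0 ⇒ m b b Q0 ⇒ m b b b

Two distinct leftmost derivations for the same string.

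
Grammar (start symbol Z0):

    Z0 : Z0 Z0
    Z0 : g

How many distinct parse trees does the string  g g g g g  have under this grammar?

Parse trees for g g g g g (showing first 6 of 14):
  [Z0 [Z0 g] [Z0 [Z0 g] [Z0 [Z0 g] [Z0 [Z0 g] [Z0 g]]]]]
  [Z0 [Z0 g] [Z0 [Z0 g] [Z0 [Z0 [Z0 g] [Z0 g]] [Z0 g]]]]
  [Z0 [Z0 g] [Z0 [Z0 [Z0 g] [Z0 g]] [Z0 [Z0 g] [Z0 g]]]]
  [Z0 [Z0 g] [Z0 [Z0 [Z0 g] [Z0 [Z0 g] [Z0 g]]] [Z0 g]]]
  [Z0 [Z0 g] [Z0 [Z0 [Z0 [Z0 g] [Z0 g]] [Z0 g]] [Z0 g]]]
  [Z0 [Z0 [Z0 g] [Z0 g]] [Z0 [Z0 g] [Z0 [Z0 g] [Z0 g]]]]

14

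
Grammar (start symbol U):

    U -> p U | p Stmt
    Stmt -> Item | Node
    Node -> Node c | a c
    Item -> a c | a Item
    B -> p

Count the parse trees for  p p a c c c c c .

Parse trees for p p a c c c c c:
  [U p [U p [Stmt [Node [Node [Node [Node [Node a c] c] c] c] c]]]]

1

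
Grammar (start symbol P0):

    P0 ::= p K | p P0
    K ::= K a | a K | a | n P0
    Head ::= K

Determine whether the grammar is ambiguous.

Ambiguous

Witness: p a a

Derivation 1: P0 ⇒ p K ⇒ p K a ⇒ p a a
Derivation 2: P0 ⇒ p K ⇒ p a K ⇒ p a a

Two distinct leftmost derivations for the same string.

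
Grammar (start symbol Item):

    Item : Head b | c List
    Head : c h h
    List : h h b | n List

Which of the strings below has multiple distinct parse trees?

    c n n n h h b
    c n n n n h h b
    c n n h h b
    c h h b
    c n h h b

c n n n h h b: 1 tree
c n n n n h h b: 1 tree
c n n h h b: 1 tree
c h h b: 2 trees
c n h h b: 1 tree

c h h b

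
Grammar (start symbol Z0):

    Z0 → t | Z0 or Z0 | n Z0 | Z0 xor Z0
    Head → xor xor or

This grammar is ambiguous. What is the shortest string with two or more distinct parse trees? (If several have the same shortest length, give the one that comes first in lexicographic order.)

length 1: no string has ≥2 trees
length 2: no string has ≥2 trees
length 3: no string has ≥2 trees
length 4: n t or t has 2 parse trees

Two derivations of n t or t:
  Z0 ⇒ Z0 or Z0 ⇒ n Z0 or Z0 ⇒ n t or Z0 ⇒ n t or t
  Z0 ⇒ n Z0 ⇒ n Z0 or Z0 ⇒ n t or Z0 ⇒ n t or t

n t or t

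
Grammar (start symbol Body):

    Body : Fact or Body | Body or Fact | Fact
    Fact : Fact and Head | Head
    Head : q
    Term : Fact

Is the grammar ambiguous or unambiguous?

Ambiguous

Witness: q or q

Derivation 1: Body ⇒ Fact or Body ⇒ Head or Body ⇒ q or Body ⇒ q or Fact ⇒ q or Head ⇒ q or q
Derivation 2: Body ⇒ Body or Fact ⇒ Fact or Fact ⇒ Head or Fact ⇒ q or Fact ⇒ q or Head ⇒ q or q

Two distinct leftmost derivations for the same string.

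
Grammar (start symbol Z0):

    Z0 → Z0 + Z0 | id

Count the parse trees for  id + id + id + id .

5

Parse trees for id + id + id + id:
  [Z0 [Z0 id] + [Z0 [Z0 id] + [Z0 [Z0 id] + [Z0 id]]]]
  [Z0 [Z0 id] + [Z0 [Z0 [Z0 id] + [Z0 id]] + [Z0 id]]]
  [Z0 [Z0 [Z0 id] + [Z0 id]] + [Z0 [Z0 id] + [Z0 id]]]
  [Z0 [Z0 [Z0 id] + [Z0 [Z0 id] + [Z0 id]]] + [Z0 id]]
  [Z0 [Z0 [Z0 [Z0 id] + [Z0 id]] + [Z0 id]] + [Z0 id]]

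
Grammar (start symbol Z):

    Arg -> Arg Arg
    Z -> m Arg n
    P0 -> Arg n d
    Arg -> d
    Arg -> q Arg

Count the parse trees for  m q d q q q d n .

Parse trees for m q d q q q d n:
  [Z m [Arg [Arg q [Arg d]] [Arg q [Arg q [Arg q [Arg d]]]]] n]
  [Z m [Arg q [Arg [Arg d] [Arg q [Arg q [Arg q [Arg d]]]]]] n]

2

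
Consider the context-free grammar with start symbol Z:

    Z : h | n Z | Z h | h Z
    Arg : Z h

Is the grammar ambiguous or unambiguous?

Ambiguous

Witness: h h

Derivation 1: Z ⇒ Z h ⇒ h h
Derivation 2: Z ⇒ h Z ⇒ h h

Two distinct leftmost derivations for the same string.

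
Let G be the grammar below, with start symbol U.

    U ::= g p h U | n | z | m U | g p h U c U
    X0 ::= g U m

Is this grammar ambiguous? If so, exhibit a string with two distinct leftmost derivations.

Witness: g p h g p h n c n

Derivation 1: U ⇒ g p h U ⇒ g p h g p h U c U ⇒ g p h g p h n c U ⇒ g p h g p h n c n
Derivation 2: U ⇒ g p h U c U ⇒ g p h g p h U c U ⇒ g p h g p h n c U ⇒ g p h g p h n c n

Two distinct leftmost derivations for the same string.

Ambiguous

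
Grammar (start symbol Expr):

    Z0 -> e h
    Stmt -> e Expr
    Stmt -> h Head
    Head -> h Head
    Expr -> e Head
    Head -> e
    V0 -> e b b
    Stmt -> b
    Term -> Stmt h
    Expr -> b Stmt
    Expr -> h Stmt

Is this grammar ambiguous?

Unambiguous

(V0, Term, Z0 are unreachable from Expr, so their rules don't affect L(Expr).) Each reachable nonterminal has at most one production per leading terminal, and all productions are right-linear; the derivation is determined token-by-token.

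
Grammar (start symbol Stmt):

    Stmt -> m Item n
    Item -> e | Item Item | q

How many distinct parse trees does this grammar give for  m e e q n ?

Parse trees for m e e q n:
  [Stmt m [Item [Item e] [Item [Item e] [Item q]]] n]
  [Stmt m [Item [Item [Item e] [Item e]] [Item q]] n]

2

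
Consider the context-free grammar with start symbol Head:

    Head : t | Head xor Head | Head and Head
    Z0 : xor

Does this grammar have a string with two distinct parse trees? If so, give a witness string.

Witness: t and t and t

Derivation 1: Head ⇒ Head and Head ⇒ t and Head ⇒ t and Head and Head ⇒ t and t and Head ⇒ t and t and t
Derivation 2: Head ⇒ Head and Head ⇒ Head and Head and Head ⇒ t and Head and Head ⇒ t and t and Head ⇒ t and t and t

Two distinct leftmost derivations for the same string.

Ambiguous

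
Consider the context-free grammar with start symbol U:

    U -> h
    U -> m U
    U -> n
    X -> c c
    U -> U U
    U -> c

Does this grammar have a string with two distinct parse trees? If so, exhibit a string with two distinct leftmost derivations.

Witness: c c c

Derivation 1: U ⇒ U U ⇒ U U U ⇒ c U U ⇒ c c U ⇒ c c c
Derivation 2: U ⇒ U U ⇒ c U ⇒ c U U ⇒ c c U ⇒ c c c

Two distinct leftmost derivations for the same string.

Ambiguous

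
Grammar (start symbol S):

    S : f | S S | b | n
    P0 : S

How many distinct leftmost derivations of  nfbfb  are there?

Parse trees for nfbfb (showing first 6 of 14):
  [S [S n] [S [S f] [S [S b] [S [S f] [S b]]]]]
  [S [S n] [S [S f] [S [S [S b] [S f]] [S b]]]]
  [S [S n] [S [S [S f] [S b]] [S [S f] [S b]]]]
  [S [S n] [S [S [S f] [S [S b] [S f]]] [S b]]]
  [S [S n] [S [S [S [S f] [S b]] [S f]] [S b]]]
  [S [S [S n] [S f]] [S [S b] [S [S f] [S b]]]]

14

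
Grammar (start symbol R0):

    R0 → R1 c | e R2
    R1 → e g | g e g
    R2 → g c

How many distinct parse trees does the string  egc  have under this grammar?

2

Parse trees for egc:
  [R0 [R1 e g] c]
  [R0 e [R2 g c]]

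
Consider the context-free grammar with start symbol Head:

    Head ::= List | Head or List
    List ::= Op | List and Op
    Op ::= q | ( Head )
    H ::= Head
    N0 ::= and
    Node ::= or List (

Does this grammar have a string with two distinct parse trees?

(H, N0, Node are unreachable from Head, so their rules don't affect L(Head).) Head → Head or List | List  ;  List → List and Op | Op  — a left-associative chain with Op at the bottom. Each string factors uniquely by precedence.

Unambiguous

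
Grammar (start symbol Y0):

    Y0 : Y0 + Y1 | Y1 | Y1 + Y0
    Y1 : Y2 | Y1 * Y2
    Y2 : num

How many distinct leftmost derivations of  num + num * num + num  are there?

4

Parse trees for num + num * num + num:
  [Y0 [Y0 [Y0 [Y1 [Y2 num]]] + [Y1 [Y1 [Y2 num]] * [Y2 num]]] + [Y1 [Y2 num]]]
  [Y0 [Y0 [Y1 [Y2 num]] + [Y0 [Y1 [Y1 [Y2 num]] * [Y2 num]]]] + [Y1 [Y2 num]]]
  [Y0 [Y1 [Y2 num]] + [Y0 [Y0 [Y1 [Y1 [Y2 num]] * [Y2 num]]] + [Y1 [Y2 num]]]]
  [Y0 [Y1 [Y2 num]] + [Y0 [Y1 [Y1 [Y2 num]] * [Y2 num]] + [Y0 [Y1 [Y2 num]]]]]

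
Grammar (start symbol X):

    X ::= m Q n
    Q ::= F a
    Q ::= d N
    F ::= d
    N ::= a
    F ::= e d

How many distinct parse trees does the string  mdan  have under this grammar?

Parse trees for mdan:
  [X m [Q [F d] a] n]
  [X m [Q d [N a]] n]

2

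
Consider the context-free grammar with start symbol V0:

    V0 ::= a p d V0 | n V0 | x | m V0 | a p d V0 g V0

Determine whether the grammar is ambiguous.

Witness: a p d a p d x g x

Derivation 1: V0 ⇒ a p d V0 ⇒ a p d a p d V0 g V0 ⇒ a p d a p d x g V0 ⇒ a p d a p d x g x
Derivation 2: V0 ⇒ a p d V0 g V0 ⇒ a p d a p d V0 g V0 ⇒ a p d a p d x g V0 ⇒ a p d a p d x g x

Two distinct leftmost derivations for the same string.

Ambiguous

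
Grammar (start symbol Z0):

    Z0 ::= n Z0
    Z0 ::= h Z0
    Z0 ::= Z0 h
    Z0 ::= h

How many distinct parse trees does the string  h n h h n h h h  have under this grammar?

29

Parse trees for h n h h n h h h (showing first 6 of 29):
  [Z0 h [Z0 n [Z0 h [Z0 h [Z0 n [Z0 h [Z0 h [Z0 h]]]]]]]]
  [Z0 h [Z0 n [Z0 h [Z0 h [Z0 n [Z0 h [Z0 [Z0 h] h]]]]]]]
  [Z0 h [Z0 n [Z0 h [Z0 h [Z0 n [Z0 [Z0 h [Z0 h]] h]]]]]]
  [Z0 h [Z0 n [Z0 h [Z0 h [Z0 n [Z0 [Z0 [Z0 h] h] h]]]]]]
  [Z0 h [Z0 n [Z0 h [Z0 h [Z0 [Z0 n [Z0 h [Z0 h]]] h]]]]]
  [Z0 h [Z0 n [Z0 h [Z0 h [Z0 [Z0 n [Z0 [Z0 h] h]] h]]]]]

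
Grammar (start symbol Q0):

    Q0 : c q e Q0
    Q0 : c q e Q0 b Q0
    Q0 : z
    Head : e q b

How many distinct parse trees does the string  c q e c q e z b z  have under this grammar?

2

Parse trees for c q e c q e z b z:
  [Q0 c q e [Q0 c q e [Q0 z] b [Q0 z]]]
  [Q0 c q e [Q0 c q e [Q0 z]] b [Q0 z]]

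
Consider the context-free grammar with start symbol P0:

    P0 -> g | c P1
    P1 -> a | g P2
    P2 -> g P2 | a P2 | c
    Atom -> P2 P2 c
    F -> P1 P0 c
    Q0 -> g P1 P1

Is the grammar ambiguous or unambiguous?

Unambiguous

Only P0, P1, P2 are reachable from P0; ignoring the rest: The reachable rules are right-linear with at most one rule per (nonterminal, next-terminal) pair. Each input token forces the next rule, so parsing is deterministic.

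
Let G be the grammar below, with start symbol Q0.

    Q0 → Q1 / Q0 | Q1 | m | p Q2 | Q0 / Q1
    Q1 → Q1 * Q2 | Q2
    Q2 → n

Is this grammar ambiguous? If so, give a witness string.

Ambiguous

Witness: n / n

Derivation 1: Q0 ⇒ Q1 / Q0 ⇒ Q2 / Q0 ⇒ n / Q0 ⇒ n / Q1 ⇒ n / Q2 ⇒ n / n
Derivation 2: Q0 ⇒ Q0 / Q1 ⇒ Q1 / Q1 ⇒ Q2 / Q1 ⇒ n / Q1 ⇒ n / Q2 ⇒ n / n

Two distinct leftmost derivations for the same string.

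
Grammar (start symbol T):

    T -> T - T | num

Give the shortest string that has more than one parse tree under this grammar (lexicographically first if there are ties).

length 1: no string has ≥2 trees
length 3: no string has ≥2 trees
length 5: num - num - num has 2 parse trees

Two derivations of num - num - num:
  T ⇒ T - T ⇒ T - T - T ⇒ num - T - T ⇒ num - num - T ⇒ num - num - num
  T ⇒ T - T ⇒ num - T ⇒ num - T - T ⇒ num - num - T ⇒ num - num - num

num - num - num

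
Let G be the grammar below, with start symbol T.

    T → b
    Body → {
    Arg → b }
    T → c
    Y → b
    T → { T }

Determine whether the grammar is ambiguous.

Only T is reachable from T; ignoring the rest: L(T) is { openⁿ atom closeⁿ : n ≥ 0 }. The bracket depth fixes n, and the derivation is forced at every step.

Unambiguous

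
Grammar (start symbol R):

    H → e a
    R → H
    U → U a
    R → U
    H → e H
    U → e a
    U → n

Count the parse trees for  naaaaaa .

Parse trees for naaaaaa:
  [R [U [U [U [U [U [U [U n] a] a] a] a] a] a]]

1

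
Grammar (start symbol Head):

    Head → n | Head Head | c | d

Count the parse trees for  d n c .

2

Parse trees for d n c:
  [Head [Head d] [Head [Head n] [Head c]]]
  [Head [Head [Head d] [Head n]] [Head c]]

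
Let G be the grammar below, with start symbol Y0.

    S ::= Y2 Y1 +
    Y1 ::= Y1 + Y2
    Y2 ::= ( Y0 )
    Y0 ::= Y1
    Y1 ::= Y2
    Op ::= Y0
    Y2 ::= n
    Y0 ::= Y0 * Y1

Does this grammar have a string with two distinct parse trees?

Unambiguous

Only Y0, Y1, Y2 are reachable from Y0; ignoring the rest: Y0 → Y0 * Y1 | Y1  ;  Y1 → Y1 + Y2 | Y2  — a left-associative chain with Y2 at the bottom. Each string factors uniquely by precedence.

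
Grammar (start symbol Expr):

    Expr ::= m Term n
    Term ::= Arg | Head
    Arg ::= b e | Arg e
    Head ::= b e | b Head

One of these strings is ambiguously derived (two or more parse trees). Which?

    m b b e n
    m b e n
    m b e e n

m b e n

m b b e n: 1 tree
m b e n: 2 trees
m b e e n: 1 tree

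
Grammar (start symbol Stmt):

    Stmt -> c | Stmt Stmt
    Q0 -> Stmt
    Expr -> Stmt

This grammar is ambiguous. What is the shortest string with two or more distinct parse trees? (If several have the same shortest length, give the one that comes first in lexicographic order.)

c c c

length 1: no string has ≥2 trees
length 2: no string has ≥2 trees
length 3: c c c has 2 parse trees

Two derivations of c c c:
  Stmt ⇒ Stmt Stmt ⇒ c Stmt ⇒ c Stmt Stmt ⇒ c c Stmt ⇒ c c c
  Stmt ⇒ Stmt Stmt ⇒ Stmt Stmt Stmt ⇒ c Stmt Stmt ⇒ c c Stmt ⇒ c c c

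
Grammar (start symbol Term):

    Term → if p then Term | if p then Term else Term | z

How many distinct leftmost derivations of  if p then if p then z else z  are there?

2

Parse trees for if p then if p then z else z:
  [Term if p then [Term if p then [Term z] else [Term z]]]
  [Term if p then [Term if p then [Term z]] else [Term z]]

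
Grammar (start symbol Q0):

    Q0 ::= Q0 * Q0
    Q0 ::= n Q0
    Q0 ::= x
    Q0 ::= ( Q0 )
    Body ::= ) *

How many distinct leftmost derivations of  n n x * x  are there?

3

Parse trees for n n x * x:
  [Q0 [Q0 n [Q0 n [Q0 x]]] * [Q0 x]]
  [Q0 n [Q0 [Q0 n [Q0 x]] * [Q0 x]]]
  [Q0 n [Q0 n [Q0 [Q0 x] * [Q0 x]]]]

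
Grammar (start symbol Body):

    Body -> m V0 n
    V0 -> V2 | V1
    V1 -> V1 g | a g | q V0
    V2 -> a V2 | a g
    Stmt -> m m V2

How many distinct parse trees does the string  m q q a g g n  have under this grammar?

5

Parse trees for m q q a g g n:
  [Body m [V0 [V1 [V1 q [V0 [V1 q [V0 [V2 a g]]]]] g]] n]
  [Body m [V0 [V1 [V1 q [V0 [V1 q [V0 [V1 a g]]]]] g]] n]
  [Body m [V0 [V1 q [V0 [V1 [V1 q [V0 [V2 a g]]] g]]]] n]
  [Body m [V0 [V1 q [V0 [V1 [V1 q [V0 [V1 a g]]] g]]]] n]
  [Body m [V0 [V1 q [V0 [V1 q [V0 [V1 [V1 a g] g]]]]]] n]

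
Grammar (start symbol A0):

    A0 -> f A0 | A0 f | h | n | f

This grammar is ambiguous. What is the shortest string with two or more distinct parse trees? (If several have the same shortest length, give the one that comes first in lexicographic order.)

length 1: no string has ≥2 trees
length 2: f f has 2 parse trees

Two derivations of f f:
  A0 ⇒ f A0 ⇒ f f
  A0 ⇒ A0 f ⇒ f f

f f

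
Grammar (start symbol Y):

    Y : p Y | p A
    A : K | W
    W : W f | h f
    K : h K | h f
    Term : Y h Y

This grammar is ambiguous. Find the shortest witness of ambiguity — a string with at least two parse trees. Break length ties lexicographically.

length 3: p h f has 2 parse trees

Two derivations of p h f:
  Y ⇒ p A ⇒ p K ⇒ p h f
  Y ⇒ p A ⇒ p W ⇒ p h f

p h f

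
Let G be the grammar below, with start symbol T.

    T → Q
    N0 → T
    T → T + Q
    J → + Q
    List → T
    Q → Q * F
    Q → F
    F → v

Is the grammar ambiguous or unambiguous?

(List, J, N0 are unreachable from T, so their rules don't affect L(T).) T → T + Q | Q  ;  Q → Q * F | F  — a left-associative chain with F at the bottom. Each string factors uniquely by precedence.

Unambiguous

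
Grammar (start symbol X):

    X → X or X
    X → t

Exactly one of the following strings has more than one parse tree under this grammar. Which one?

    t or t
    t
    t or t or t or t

t or t or t or t

t or t: 1 tree
t: 1 tree
t or t or t or t: 5 trees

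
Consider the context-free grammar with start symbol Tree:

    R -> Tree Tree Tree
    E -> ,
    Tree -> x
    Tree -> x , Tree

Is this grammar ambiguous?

Unambiguous

Only Tree is reachable from Tree; ignoring the rest: The reachable grammar is A → atom sep A | atom. Each atom is followed by either the separator (recurse) or end-of-string (stop) — no choice point.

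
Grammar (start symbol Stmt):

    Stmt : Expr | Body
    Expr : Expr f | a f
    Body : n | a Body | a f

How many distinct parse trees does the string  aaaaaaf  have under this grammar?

Parse trees for aaaaaaf:
  [Stmt [Body a [Body a [Body a [Body a [Body a [Body a f]]]]]]]

1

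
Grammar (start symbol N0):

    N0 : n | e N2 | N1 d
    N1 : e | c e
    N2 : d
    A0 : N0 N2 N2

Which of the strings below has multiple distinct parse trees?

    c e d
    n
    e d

c e d: 1 tree
n: 1 tree
e d: 2 trees

e d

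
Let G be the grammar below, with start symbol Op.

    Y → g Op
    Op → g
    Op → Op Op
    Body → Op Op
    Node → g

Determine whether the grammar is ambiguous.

Ambiguous

Witness: g g g

Derivation 1: Op ⇒ Op Op ⇒ g Op ⇒ g Op Op ⇒ g g Op ⇒ g g g
Derivation 2: Op ⇒ Op Op ⇒ Op Op Op ⇒ g Op Op ⇒ g g Op ⇒ g g g

Two distinct leftmost derivations for the same string.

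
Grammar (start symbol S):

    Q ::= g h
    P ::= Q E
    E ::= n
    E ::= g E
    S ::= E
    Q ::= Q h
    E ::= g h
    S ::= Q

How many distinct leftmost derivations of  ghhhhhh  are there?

1

Parse trees for ghhhhhh:
  [S [Q [Q [Q [Q [Q [Q g h] h] h] h] h] h]]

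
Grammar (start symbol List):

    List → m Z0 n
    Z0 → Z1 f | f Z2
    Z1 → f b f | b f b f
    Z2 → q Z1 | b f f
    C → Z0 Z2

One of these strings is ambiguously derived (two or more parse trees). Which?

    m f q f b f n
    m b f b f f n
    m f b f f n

m f q f b f n: 1 tree
m b f b f f n: 1 tree
m f b f f n: 2 trees

m f b f f n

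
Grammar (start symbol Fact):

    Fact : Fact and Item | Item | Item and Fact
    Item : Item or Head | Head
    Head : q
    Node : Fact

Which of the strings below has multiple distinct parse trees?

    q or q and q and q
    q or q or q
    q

q or q and q and q: 4 trees
q or q or q: 1 tree
q: 1 tree

q or q and q and q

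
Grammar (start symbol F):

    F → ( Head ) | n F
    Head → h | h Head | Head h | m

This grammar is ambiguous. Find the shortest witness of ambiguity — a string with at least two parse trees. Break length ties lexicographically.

length 3: no string has ≥2 trees
length 4: ( h h ) has 2 parse trees

Two derivations of ( h h ):
  F ⇒ ( Head ) ⇒ ( h Head ) ⇒ ( h h )
  F ⇒ ( Head ) ⇒ ( Head h ) ⇒ ( h h )

( h h )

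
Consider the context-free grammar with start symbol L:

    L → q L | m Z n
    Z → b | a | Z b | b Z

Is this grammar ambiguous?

Ambiguous

Witness: m b b n

Derivation 1: L ⇒ m Z n ⇒ m Z b n ⇒ m b b n
Derivation 2: L ⇒ m Z n ⇒ m b Z n ⇒ m b b n

Two distinct leftmost derivations for the same string.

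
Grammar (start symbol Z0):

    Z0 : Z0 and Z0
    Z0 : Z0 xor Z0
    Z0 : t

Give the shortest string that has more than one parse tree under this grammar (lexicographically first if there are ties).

length 1: no string has ≥2 trees
length 3: no string has ≥2 trees
length 5: t and t and t has 2 parse trees

Two derivations of t and t and t:
  Z0 ⇒ Z0 and Z0 ⇒ Z0 and Z0 and Z0 ⇒ t and Z0 and Z0 ⇒ t and t and Z0 ⇒ t and t and t
  Z0 ⇒ Z0 and Z0 ⇒ t and Z0 ⇒ t and Z0 and Z0 ⇒ t and t and Z0 ⇒ t and t and t

t and t and t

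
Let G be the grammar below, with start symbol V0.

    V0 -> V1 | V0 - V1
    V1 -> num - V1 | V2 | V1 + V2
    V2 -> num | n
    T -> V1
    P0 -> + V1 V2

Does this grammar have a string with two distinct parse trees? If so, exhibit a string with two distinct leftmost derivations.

Witness: num - n

Derivation 1: V0 ⇒ V1 ⇒ num - V1 ⇒ num - V2 ⇒ num - n
Derivation 2: V0 ⇒ V0 - V1 ⇒ V1 - V1 ⇒ V2 - V1 ⇒ num - V1 ⇒ num - V2 ⇒ num - n

Two distinct leftmost derivations for the same string.

Ambiguous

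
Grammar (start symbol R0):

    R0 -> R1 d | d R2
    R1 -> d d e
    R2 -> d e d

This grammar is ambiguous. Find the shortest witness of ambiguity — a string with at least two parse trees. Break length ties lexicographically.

length 4: d d e d has 2 parse trees

Two derivations of d d e d:
  R0 ⇒ R1 d ⇒ d d e d
  R0 ⇒ d R2 ⇒ d d e d

d d e d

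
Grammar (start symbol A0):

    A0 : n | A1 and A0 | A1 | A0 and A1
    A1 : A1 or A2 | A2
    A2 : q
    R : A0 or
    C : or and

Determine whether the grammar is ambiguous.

Witness: q and q

Derivation 1: A0 ⇒ A1 and A0 ⇒ A2 and A0 ⇒ q and A0 ⇒ q and A1 ⇒ q and A2 ⇒ q and q
Derivation 2: A0 ⇒ A0 and A1 ⇒ A1 and A1 ⇒ A2 and A1 ⇒ q and A1 ⇒ q and A2 ⇒ q and q

Two distinct leftmost derivations for the same string.

Ambiguous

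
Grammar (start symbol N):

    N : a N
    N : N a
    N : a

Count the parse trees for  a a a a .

Parse trees for a a a a:
  [N a [N a [N a [N a]]]]
  [N a [N a [N [N a] a]]]
  [N a [N [N a [N a]] a]]
  [N a [N [N [N a] a] a]]
  [N [N a [N a [N a]]] a]
  [N [N a [N [N a] a]] a]
  [N [N [N a [N a]] a] a]
  [N [N [N [N a] a] a] a]

8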